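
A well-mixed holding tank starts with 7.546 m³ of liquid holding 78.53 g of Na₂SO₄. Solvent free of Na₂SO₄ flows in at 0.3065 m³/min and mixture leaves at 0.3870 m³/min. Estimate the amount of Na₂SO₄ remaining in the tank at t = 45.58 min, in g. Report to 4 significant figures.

Total volume: dV/dt = Q_in − Q_out = -0.0805000 m³/min, so V(t) = 7.546 − 0.0805000 t and V(45.58) = 3.87681 m³.
No Na₂SO₄ enters, so dm/dt = −Q_out · (m/V).
Separate: dm/m = −Q_out dt/V(t) ⇒ ln(m/m₀) = −(Q_out/(Q_in−Q_out)) ln(V/V₀).
m = m₀ (V₀/V)^(Q_out/(Q_in−Q_out)) = 78.53 × (7.546/3.87681)^(-4.80745) = 3.19534 g.

3.195 g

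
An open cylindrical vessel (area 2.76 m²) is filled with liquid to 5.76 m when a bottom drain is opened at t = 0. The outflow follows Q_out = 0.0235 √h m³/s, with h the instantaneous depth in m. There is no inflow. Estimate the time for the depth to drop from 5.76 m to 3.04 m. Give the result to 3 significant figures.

With no inflow, A dh/dt = −0.0235 √h.
∫ h^(−1/2) dh = −(0.0235/A) ∫ dt, giving 2√h = 2√h₀ − (0.0235/A) t.
t = 2A(√h₀ − √h)/0.0235 = 2·2.76·(√5.76 − √3.04)/0.0235
  = 5.5200 × (2.4000 − 1.7436) / 0.0235 = 154.19 s.

154 s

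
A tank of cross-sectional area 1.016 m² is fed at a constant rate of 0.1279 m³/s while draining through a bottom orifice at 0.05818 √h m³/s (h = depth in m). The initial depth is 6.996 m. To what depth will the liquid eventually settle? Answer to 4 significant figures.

4.833 m

Level balance: A dh/dt = 0.1279 − 0.05818 √h. Setting dh/dt = 0:
Q_in = 0.05818 √h_ss ⇒ √h_ss = 0.1279/0.05818 = 2.19835.
h_ss = 2.19835² = 4.83274 m. (Since h₀ = 6.996 m > h_ss, the level will fall toward this value.)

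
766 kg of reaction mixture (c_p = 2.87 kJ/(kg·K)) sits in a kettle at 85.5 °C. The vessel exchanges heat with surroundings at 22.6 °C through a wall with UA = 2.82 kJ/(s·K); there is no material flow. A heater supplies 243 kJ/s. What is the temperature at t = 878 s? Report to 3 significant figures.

101 °C

M c_p dT/dt = −UA(T − T_amb) + Q̇.
dT/dt = (T_ss − T)/τ with T_ss = T_amb + Q̇/UA = 22.6 + 243/2.82 = 108.77 °C, τ = M c_p/UA = 766·2.87/2.82 = 779.58 s.
T approaches T_ss exponentially: T(t) = T_ss + (T₀ − T_ss) e^(−t/τ).
T(878) = 108.77 + (-23.270)·0.32425 = 101.22 °C.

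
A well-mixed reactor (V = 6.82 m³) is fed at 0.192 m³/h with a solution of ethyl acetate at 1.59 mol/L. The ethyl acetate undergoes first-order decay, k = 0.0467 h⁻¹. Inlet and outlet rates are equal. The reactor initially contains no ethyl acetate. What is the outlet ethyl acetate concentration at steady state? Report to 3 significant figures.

0.598 mol/L

Species balance: V dC/dt = Q C_in − Q C − k V C.
At steady state: 0 = Q C_in − (Q + kV) C_ss, so C_ss = Q C_in/(Q + kV).
C_ss = 0.192·1.59/(0.192 + 0.0467·6.82) = 0.30528/0.51049 = 0.59801 mol/L.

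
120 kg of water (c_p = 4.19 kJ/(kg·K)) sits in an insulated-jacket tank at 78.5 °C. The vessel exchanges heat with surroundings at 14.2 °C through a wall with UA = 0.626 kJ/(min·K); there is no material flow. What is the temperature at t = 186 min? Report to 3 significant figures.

M c_p dT/dt = −UA(T − T_amb).
dT/dt = (T_ss − T)/τ with T_ss = T_amb = 14.200 °C, τ = M c_p/UA = 120·4.19/0.626 = 803.19 min.
T approaches T_ss exponentially: T(t) = T_ss + (T₀ − T_ss) e^(−t/τ).
T(186) = 14.200 + (64.300)·0.79328 = 65.208 °C.

65.2 °C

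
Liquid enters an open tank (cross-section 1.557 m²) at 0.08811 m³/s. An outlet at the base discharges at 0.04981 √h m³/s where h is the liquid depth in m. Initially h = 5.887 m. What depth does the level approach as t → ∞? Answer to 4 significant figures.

3.129 m

Unsteady balance on liquid volume: A dh/dt = Q_in − 0.04981 √h. At steady state dh/dt = 0:
Q_in = 0.04981 √h_ss ⇒ √h_ss = 0.08811/0.04981 = 1.76892.
h_ss = 1.76892² = 3.12908 m. (Since h₀ = 5.887 m > h_ss, the level will fall toward this value.)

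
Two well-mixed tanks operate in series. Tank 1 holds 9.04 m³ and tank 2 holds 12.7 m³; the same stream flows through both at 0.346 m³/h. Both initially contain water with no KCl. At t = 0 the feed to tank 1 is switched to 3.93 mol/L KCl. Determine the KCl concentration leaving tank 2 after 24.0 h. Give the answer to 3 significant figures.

0.712 mol/L

Each tank obeys Vᵢ dCᵢ/dt = Q(Cᵢ₋₁ − Cᵢ), so τᵢ = Vᵢ/Q.
τ₁ = 9.04/0.346 = 26.127 h; τ₂ = 12.7/0.346 = 36.705 h.
Tank 1: C₁ = C_in(1 − e^(−t/τ₁)). Tank 2 (τ₁ ≠ τ₂): C₂ = C_in[1 − (τ₁ e^(−t/τ₁) − τ₂ e^(−t/τ₂))/(τ₁ − τ₂)].
At t = 24.0: e^(−t/τ₁) = 0.39908, e^(−t/τ₂) = 0.52004.
C₂ = 3.93·[1 − (26.127·0.39908 − 36.705·0.52004)/(-10.578)] = 3.93·0.18122 = 0.71220 mol/L.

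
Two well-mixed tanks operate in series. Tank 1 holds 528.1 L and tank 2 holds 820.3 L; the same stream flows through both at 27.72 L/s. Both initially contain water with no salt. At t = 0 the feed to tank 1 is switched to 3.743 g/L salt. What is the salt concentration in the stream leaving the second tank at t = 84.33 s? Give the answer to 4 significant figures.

3.216 g/L

Species balance on tank i: dCᵢ/dt = (Cᵢ₋₁ − Cᵢ)/τᵢ with τᵢ = Vᵢ/Q.
τ₁ = 528.1/27.72 = 19.0512 s; τ₂ = 820.3/27.72 = 29.5924 s.
Tank 1: C₁ = C_in(1 − e^(−t/τ₁)). Tank 2 (τ₁ ≠ τ₂): C₂ = C_in[1 − (τ₁ e^(−t/τ₁) − τ₂ e^(−t/τ₂))/(τ₁ − τ₂)].
At t = 84.33: e^(−t/τ₁) = 0.0119564, e^(−t/τ₂) = 0.0578604.
C₂ = 3.743·[1 − (19.0512·0.0119564 − 29.5924·0.0578604)/(-10.5411)] = 3.743·0.859176 = 3.21590 g/L.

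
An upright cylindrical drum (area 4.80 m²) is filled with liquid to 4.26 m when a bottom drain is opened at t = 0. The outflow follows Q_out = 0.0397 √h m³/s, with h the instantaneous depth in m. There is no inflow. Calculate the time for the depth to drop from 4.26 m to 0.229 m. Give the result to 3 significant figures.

383 s

With no inflow, A dh/dt = −0.0397 √h.
∫ h^(−1/2) dh = −(0.0397/A) ∫ dt, giving 2√h = 2√h₀ − (0.0397/A) t.
t = 2A(√h₀ − √h)/0.0397 = 2·4.80·(√4.26 − √0.229)/0.0397
  = 9.6000 × (2.0640 − 0.47854) / 0.0397 = 383.38 s.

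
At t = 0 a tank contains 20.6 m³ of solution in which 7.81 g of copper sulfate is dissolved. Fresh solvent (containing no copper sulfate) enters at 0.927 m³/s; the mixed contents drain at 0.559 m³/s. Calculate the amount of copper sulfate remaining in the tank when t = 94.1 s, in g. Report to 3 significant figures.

1.75 g

Let m(t) be the amount of copper sulfate. Volume: V(t) = V₀ + (Q_in − Q_out) t = 20.6 + 0.36800 t; V(94.1) = 55.229 m³.
Solute balance: dm/dt = 0 − Q_out C = −Q_out m/V(t).
dm/m = −Q_out dt/(V₀ + 0.36800 t); integrating gives ln(m/m₀) = −(Q_out/(Q_in−Q_out)) ln(V/V₀).
m = m₀ (V₀/V)^(Q_out/(Q_in−Q_out)) = 7.81 × (20.6/55.229)^(1.5190) = 1.7460 g.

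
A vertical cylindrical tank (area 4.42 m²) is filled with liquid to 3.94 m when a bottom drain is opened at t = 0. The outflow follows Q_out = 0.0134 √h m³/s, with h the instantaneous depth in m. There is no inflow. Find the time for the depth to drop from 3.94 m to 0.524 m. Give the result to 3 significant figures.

A dh/dt = −Q_out = −0.0134 √h.
Separate and integrate: 2(√h − √h₀) = −(0.0134/A) t.
t = 2A(√h₀ − √h)/0.0134 = 2·4.42·(√3.94 − √0.524)/0.0134
  = 8.8400 × (1.9849 − 0.72388) / 0.0134 = 831.93 s.

832 s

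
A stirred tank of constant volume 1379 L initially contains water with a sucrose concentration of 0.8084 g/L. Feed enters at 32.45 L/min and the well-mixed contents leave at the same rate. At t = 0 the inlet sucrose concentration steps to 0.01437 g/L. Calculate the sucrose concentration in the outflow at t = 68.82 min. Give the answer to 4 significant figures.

0.1716 g/L

Mass balance on the solute (V constant): V dC/dt = Q(C_in − C).
So dC/dt = (C_in − C)/τ with τ = V/Q = 1379/32.45 = 42.4961 min.
Integrating: C(t) = C_in + (C₀ − C_in) e^(−t/τ).
C(68.82) = 0.01437 + (0.8084 − 0.01437)·e^(−68.82/42.4961) = 0.01437 + (0.794030)·0.198009 = 0.171595 g/L.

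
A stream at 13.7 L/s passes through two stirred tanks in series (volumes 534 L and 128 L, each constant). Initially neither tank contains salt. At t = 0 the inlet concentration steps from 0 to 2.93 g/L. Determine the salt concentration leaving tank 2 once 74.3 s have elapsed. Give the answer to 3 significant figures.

2.36 g/L

Each tank obeys Vᵢ dCᵢ/dt = Q(Cᵢ₋₁ − Cᵢ), so τᵢ = Vᵢ/Q.
τ₁ = 534/13.7 = 38.978 s; τ₂ = 128/13.7 = 9.3431 s.
Solving the cascade with C₁(0)=C₂(0)=0 gives C₂(t) = C_in[1 − (τ₁ e^(−t/τ₁) − τ₂ e^(−t/τ₂))/(τ₁ − τ₂)].
At t = 74.3: e^(−t/τ₁) = 0.14864, e^(−t/τ₂) = 0.00035181.
C₂ = 2.93·[1 − (38.978·0.14864 − 9.3431·0.00035181)/(29.635)] = 2.93·0.80460 = 2.3575 g/L.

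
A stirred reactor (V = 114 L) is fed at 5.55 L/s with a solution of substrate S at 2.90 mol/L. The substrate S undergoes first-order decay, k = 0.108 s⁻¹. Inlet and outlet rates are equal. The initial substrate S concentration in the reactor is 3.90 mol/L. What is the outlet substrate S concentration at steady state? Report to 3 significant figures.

0.901 mol/L

Species balance: V dC/dt = Q C_in − Q C − k V C.
At steady state: 0 = Q C_in − (Q + kV) C_ss, so C_ss = Q C_in/(Q + kV).
C_ss = 5.55·2.90/(5.55 + 0.108·114) = 16.095/17.862 = 0.90107 mol/L.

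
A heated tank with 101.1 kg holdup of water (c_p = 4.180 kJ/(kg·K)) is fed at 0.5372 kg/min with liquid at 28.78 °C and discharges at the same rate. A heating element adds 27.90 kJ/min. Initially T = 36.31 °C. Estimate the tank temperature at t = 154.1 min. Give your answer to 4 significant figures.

Heat balance on the well-mixed liquid: M c_p dT/dt = ṁ c_p (T_in − T) + 27.90.
Rearrange: dT/dt = (T_ss − T)/τ with τ = M/ṁ = 188.198 min and T_ss = T_in + Q̇/(ṁ c_p) = 41.2049 °C.
Solution: T(t) = T_ss + (T₀ − T_ss) e^(−t/τ).
T(154.1) = 41.2049 + (-4.89487)·e^(−154.1/188.198) = 41.2049 + (-4.89487)·0.440952 = 39.0465 °C.

39.05 °C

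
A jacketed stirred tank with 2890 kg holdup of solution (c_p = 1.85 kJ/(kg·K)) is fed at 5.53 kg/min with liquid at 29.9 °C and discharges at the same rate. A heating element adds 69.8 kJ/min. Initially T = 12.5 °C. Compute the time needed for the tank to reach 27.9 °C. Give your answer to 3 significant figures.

528 min

Energy balance: M c_p dT/dt = ṁ c_p (T_in − T) + 69.8.
τ = M/ṁ = 522.60 min; T_ss = T_in + Q̇/(ṁ c_p) = 36.723 °C.
T(t) = T_ss + (T₀ − T_ss) e^(−t/τ). Set T = 27.9:
e^(−t/τ) = (27.9 − 36.723)/(12.5 − 36.723) = 0.36423
t = −522.60 · ln(0.36423) = 527.81 min.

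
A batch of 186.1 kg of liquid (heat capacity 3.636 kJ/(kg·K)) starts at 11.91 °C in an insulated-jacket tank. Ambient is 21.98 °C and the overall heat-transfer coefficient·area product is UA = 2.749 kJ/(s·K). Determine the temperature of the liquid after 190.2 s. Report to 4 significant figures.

17.33 °C

Lumped-capacitance energy balance: M c_p dT/dt = UA(T_amb − T).
dT/dt = (T_ss − T)/τ with T_ss = T_amb = 21.9800 °C, τ = M c_p/UA = 186.1·3.636/2.749 = 246.148 s.
T approaches T_ss exponentially: T(t) = T_ss + (T₀ − T_ss) e^(−t/τ).
T(190.2) = 21.9800 + (-10.0700)·0.461761 = 17.3301 °C.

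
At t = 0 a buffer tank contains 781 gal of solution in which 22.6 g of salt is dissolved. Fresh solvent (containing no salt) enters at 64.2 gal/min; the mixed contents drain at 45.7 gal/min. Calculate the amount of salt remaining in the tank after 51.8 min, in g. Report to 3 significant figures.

3.13 g

Total volume: dV/dt = Q_in − Q_out = 18.500 gal/min, so V(t) = 781 + 18.500 t and V(51.8) = 1739.3 gal.
Solute balance: dm/dt = 0 − Q_out C = −Q_out m/V(t).
dm/m = −Q_out dt/(V₀ + 18.500 t); integrating gives ln(m/m₀) = −(Q_out/(Q_in−Q_out)) ln(V/V₀).
m = m₀ (V₀/V)^(Q_out/(Q_in−Q_out)) = 22.6 × (781/1739.3)^(2.4703) = 3.1271 g.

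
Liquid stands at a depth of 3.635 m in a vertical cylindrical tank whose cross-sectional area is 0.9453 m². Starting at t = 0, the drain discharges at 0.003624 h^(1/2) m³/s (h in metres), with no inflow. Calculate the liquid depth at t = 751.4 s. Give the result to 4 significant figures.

0.2174 m

Unsteady balance on liquid volume: A dh/dt = −0.003624 √h.
∫ h^(−1/2) dh = −(0.003624/A) ∫ dt, giving 2√h = 2√h₀ − (0.003624/A) t.
√h = √3.635 − 0.003624·751.4/(2·0.9453) = 1.90657 − 1.44032 = 0.466245.
h = 0.466245² = 0.217385 m.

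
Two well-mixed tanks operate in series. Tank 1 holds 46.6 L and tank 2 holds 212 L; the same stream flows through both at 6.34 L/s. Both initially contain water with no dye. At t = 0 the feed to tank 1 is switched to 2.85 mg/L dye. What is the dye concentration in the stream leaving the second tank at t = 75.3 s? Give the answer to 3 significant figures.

2.47 mg/L

Time constants: τᵢ = Vᵢ/Q for each well-mixed tank.
τ₁ = 46.6/6.34 = 7.3502 s; τ₂ = 212/6.34 = 33.438 s.
Solving the cascade with C₁(0)=C₂(0)=0 gives C₂(t) = C_in[1 − (τ₁ e^(−t/τ₁) − τ₂ e^(−t/τ₂))/(τ₁ − τ₂)].
At t = 75.3: e^(−t/τ₁) = 3.5546e-05, e^(−t/τ₂) = 0.10520.
C₂ = 2.85·[1 − (7.3502·3.5546e-05 − 33.438·0.10520)/(-26.088)] = 2.85·0.86517 = 2.4657 mg/L.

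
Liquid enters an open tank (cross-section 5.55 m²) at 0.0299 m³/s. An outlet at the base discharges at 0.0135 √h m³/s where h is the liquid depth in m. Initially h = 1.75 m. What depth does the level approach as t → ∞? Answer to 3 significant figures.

Unsteady balance on liquid volume: A dh/dt = Q_in − 0.0135 √h. At steady state dh/dt = 0:
Q_in = 0.0135 √h_ss ⇒ √h_ss = 0.0299/0.0135 = 2.2148.
h_ss = 2.2148² = 4.9054 m. (Since h₀ = 1.75 m < h_ss, the level will rise toward this value.)

4.91 m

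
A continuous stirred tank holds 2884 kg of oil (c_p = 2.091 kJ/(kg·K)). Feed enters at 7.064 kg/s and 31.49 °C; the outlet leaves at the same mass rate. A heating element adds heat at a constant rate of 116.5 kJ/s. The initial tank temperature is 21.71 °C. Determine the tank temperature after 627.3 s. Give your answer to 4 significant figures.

M c_p dT/dt = ṁ c_p (T_in − T) + Q̇.
Rearrange: dT/dt = (T_ss − T)/τ with τ = M/ṁ = 408.267 s and T_ss = T_in + Q̇/(ṁ c_p) = 39.3772 °C.
This is linear first-order; T(t) = T_ss + (T₀ − T_ss) e^(−t/τ).
T(627.3) = 39.3772 + (-17.6672)·e^(−627.3/408.267) = 39.3772 + (-17.6672)·0.215134 = 35.5764 °C.

35.58 °C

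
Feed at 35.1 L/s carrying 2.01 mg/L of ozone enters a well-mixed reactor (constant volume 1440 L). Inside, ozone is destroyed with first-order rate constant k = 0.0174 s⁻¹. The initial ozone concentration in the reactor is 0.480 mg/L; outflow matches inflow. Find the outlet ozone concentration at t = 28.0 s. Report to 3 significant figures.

V dC/dt = Q(C_in − C) − k V C.
This is linear with rate a = Q/V + k = 0.041775 s⁻¹.
C_ss = Q C_in/(Q + kV) = 1.1728 mg/L; C(t) = C_ss + (C₀ − C_ss) e^(−a t).
C(28.0) = 1.1728 + (-0.69280)·e^(−0.041775·28.0) = 1.1728 + (-0.69280)·0.31046 = 0.95771 mg/L.

0.958 mg/L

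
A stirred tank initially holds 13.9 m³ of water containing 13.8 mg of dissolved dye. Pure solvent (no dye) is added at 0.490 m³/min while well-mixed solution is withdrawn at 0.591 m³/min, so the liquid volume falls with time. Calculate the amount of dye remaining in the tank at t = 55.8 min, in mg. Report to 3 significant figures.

Let m(t) be the amount of dye. Volume: V(t) = V₀ + (Q_in − Q_out) t = 13.9 − 0.10100 t; V(55.8) = 8.2642 m³.
Species balance (pure solvent in): dm/dt = −Q_out · m/V(t).
Separate: dm/m = −Q_out dt/V(t) ⇒ ln(m/m₀) = −(Q_out/(Q_in−Q_out)) ln(V/V₀).
m = m₀ (V₀/V)^(Q_out/(Q_in−Q_out)) = 13.8 × (13.9/8.2642)^(-5.8515) = 0.65846 mg.

0.658 mg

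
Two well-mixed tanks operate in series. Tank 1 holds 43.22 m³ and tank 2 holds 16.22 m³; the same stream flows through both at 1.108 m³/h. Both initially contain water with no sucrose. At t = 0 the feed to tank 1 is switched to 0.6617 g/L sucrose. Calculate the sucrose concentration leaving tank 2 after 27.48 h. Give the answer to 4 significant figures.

0.1989 g/L

Species balance on tank i: dCᵢ/dt = (Cᵢ₋₁ − Cᵢ)/τᵢ with τᵢ = Vᵢ/Q.
τ₁ = 43.22/1.108 = 39.0072 h; τ₂ = 16.22/1.108 = 14.6390 h.
Tank 1: C₁ = C_in(1 − e^(−t/τ₁)). Tank 2 (τ₁ ≠ τ₂): C₂ = C_in[1 − (τ₁ e^(−t/τ₁) − τ₂ e^(−t/τ₂))/(τ₁ − τ₂)].
At t = 27.48: e^(−t/τ₁) = 0.494363, e^(−t/τ₂) = 0.153021.
C₂ = 0.6617·[1 − (39.0072·0.494363 − 14.6390·0.153021)/(24.3682)] = 0.6617·0.300579 = 0.198893 g/L.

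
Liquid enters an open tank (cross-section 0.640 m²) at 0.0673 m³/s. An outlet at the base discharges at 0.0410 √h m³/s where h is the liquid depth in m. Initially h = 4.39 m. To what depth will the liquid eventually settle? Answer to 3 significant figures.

2.69 m

A dh/dt = Q_in − 0.0410 √h. Steady state requires inflow = outflow:
Q_in = 0.0410 √h_ss ⇒ √h_ss = 0.0673/0.0410 = 1.6415.
h_ss = 1.6415² = 2.6944 m. (Since h₀ = 4.39 m > h_ss, the level will fall toward this value.)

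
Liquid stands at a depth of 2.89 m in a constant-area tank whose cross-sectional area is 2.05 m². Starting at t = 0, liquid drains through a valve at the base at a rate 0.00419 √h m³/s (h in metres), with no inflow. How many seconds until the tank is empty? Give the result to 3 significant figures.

Accumulation of liquid (constant cross-section A): A dh/dt = −0.00419 √h.
∫ h^(−1/2) dh = −(0.00419/A) ∫ dt, giving 2√h = 2√h₀ − (0.00419/A) t.
Set h = 0: 2√h₀ = (0.00419/A) t_empty ⇒ t_empty = 2A√h₀/0.00419.
t_empty = 2·2.05·√2.89/0.00419 = 4.1000·1.7000/0.00419 = 1663.5 s.

1660 s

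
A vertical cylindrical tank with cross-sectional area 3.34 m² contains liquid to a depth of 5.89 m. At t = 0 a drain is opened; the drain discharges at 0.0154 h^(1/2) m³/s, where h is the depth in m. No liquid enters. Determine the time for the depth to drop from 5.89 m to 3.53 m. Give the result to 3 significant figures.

Volume balance on the tank: A dh/dt = −0.0154 √h.
Separate and integrate: 2(√h − √h₀) = −(0.0154/A) t.
t = 2A(√h₀ − √h)/0.0154 = 2·3.34·(√5.89 − √3.53)/0.0154
  = 6.6800 × (2.4269 − 1.8788) / 0.0154 = 237.75 s.

238 s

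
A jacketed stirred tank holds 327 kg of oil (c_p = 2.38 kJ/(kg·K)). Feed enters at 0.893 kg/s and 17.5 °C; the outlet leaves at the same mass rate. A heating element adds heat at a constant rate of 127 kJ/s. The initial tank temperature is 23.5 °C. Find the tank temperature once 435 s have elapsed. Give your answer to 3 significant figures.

M c_p dT/dt = ṁ c_p (T_in − T) + Q̇.
Rearrange: dT/dt = (T_ss − T)/τ with τ = M/ṁ = 366.18 s and T_ss = T_in + Q̇/(ṁ c_p) = 77.255 °C.
T approaches T_ss exponentially: T(t) = T_ss + (T₀ − T_ss) e^(−t/τ).
T(435) = 77.255 + (-53.755)·e^(−435/366.18) = 77.255 + (-53.755)·0.30485 = 60.868 °C.

60.9 °C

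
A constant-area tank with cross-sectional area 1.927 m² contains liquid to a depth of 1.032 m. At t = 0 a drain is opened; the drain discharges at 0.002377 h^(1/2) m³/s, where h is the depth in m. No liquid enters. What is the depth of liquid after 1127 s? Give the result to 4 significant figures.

0.1029 m

A dh/dt = −Q_out = −0.002377 √h.
∫ h^(−1/2) dh = −(0.002377/A) ∫ dt, giving 2√h = 2√h₀ − (0.002377/A) t.
√h = √1.032 − 0.002377·1127/(2·1.927) = 1.01587 − 0.695091 = 0.320783.
h = 0.320783² = 0.102902 m.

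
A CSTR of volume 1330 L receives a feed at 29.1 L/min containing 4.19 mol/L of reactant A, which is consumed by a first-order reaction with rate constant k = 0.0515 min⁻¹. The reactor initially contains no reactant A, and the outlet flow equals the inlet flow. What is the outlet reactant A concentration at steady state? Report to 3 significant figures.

1.25 mol/L

Species balance: V dC/dt = Q C_in − Q C − k V C.
Steady state (dC/dt = 0): C_ss = Q C_in/(Q + kV) = C_in/(1 + kV/Q).
C_ss = 29.1·4.19/(29.1 + 0.0515·1330) = 121.93/97.595 = 1.2493 mol/L.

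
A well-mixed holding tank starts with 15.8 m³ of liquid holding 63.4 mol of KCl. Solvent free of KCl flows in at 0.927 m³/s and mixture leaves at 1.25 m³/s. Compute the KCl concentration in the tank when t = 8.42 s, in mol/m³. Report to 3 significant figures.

2.33 mol/m³

Total volume: dV/dt = Q_in − Q_out = -0.32300 m³/s, so V(t) = 15.8 − 0.32300 t and V(8.42) = 13.080 m³.
Species balance (pure solvent in): dm/dt = −Q_out · m/V(t).
dm/m = −Q_out dt/(V₀ − 0.32300 t); integrating gives ln(m/m₀) = −(Q_out/(Q_in−Q_out)) ln(V/V₀).
m = m₀ (V₀/V)^(Q_out/(Q_in−Q_out)) = 63.4 × (15.8/13.080)^(-3.8700) = 30.521 mol.
C = m/V = 30.521/13.080 = 2.3334 mol/m³.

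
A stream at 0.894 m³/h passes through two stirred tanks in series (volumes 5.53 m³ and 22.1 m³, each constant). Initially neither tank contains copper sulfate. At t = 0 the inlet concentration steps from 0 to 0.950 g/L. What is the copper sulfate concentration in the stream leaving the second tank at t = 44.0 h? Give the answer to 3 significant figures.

0.737 g/L

Each tank obeys Vᵢ dCᵢ/dt = Q(Cᵢ₋₁ − Cᵢ), so τᵢ = Vᵢ/Q.
τ₁ = 5.53/0.894 = 6.1857 h; τ₂ = 22.1/0.894 = 24.720 h.
Solving the cascade with C₁(0)=C₂(0)=0 gives C₂(t) = C_in[1 − (τ₁ e^(−t/τ₁) − τ₂ e^(−t/τ₂))/(τ₁ − τ₂)].
At t = 44.0: e^(−t/τ₁) = 0.00081428, e^(−t/τ₂) = 0.16865.
C₂ = 0.950·[1 − (6.1857·0.00081428 − 24.720·0.16865)/(-18.535)] = 0.950·0.77533 = 0.73657 g/L.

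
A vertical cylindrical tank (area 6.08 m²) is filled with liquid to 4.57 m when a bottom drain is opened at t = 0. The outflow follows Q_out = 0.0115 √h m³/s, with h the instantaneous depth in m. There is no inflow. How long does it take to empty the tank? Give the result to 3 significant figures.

2260 s

A dh/dt = −Q_out = −0.0115 √h.
∫ h^(−1/2) dh = −(0.0115/A) ∫ dt, giving 2√h = 2√h₀ − (0.0115/A) t.
Tank is empty when √h = 0: t_empty = 2A√h₀/0.0115.
t_empty = 2·6.08·√4.57/0.0115 = 12.160·2.1378/0.0115 = 2260.4 s.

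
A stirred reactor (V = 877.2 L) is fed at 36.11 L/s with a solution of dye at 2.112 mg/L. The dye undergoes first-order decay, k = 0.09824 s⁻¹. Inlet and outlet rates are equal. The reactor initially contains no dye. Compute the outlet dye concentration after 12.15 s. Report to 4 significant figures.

0.5090 mg/L

Species balance: V dC/dt = Q C_in − Q C − k V C.
This is linear with rate a = Q/V + k = 0.139405 s⁻¹.
C_ss = Q C_in/(Q + kV) = 0.623655 mg/L; C(t) = C_ss + (C₀ − C_ss) e^(−a t).
C(12.15) = 0.623655 + (-0.623655)·e^(−0.139405·12.15) = 0.623655 + (-0.623655)·0.183825 = 0.509011 mg/L.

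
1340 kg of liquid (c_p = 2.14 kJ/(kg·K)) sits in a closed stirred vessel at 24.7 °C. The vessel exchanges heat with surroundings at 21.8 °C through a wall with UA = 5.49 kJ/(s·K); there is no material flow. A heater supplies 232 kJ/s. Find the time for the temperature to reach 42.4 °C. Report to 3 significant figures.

312 s

M c_p dT/dt = −UA(T − T_amb) + Q̇.
τ = M c_p/UA = 522.33 s; T_ss = T_amb + Q̇/UA = 21.8 + 232/5.49 = 64.059 °C.
T(t) = T_ss + (T₀ − T_ss)e^(−t/τ); set T = 42.4:
t = −τ ln[(T − T_ss)/(T₀ − T_ss)] = −522.33 · ln(0.55029) = 311.99 s.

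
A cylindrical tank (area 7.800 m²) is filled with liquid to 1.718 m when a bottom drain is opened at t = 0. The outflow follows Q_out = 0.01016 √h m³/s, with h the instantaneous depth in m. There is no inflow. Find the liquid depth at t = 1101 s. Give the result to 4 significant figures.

With no inflow, A dh/dt = −0.01016 √h.
Separate and integrate: 2(√h − √h₀) = −(0.01016/A) t.
√h = √1.718 − 0.01016·1101/(2·7.800) = 1.31072 − 0.717062 = 0.593663.
h = 0.593663² = 0.352436 m.

0.3524 m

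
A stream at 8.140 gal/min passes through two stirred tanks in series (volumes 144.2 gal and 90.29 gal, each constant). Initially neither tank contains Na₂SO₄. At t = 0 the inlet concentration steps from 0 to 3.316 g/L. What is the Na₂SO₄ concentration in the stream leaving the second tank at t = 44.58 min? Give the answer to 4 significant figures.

Time constants: τᵢ = Vᵢ/Q for each well-mixed tank.
τ₁ = 144.2/8.140 = 17.7150 min; τ₂ = 90.29/8.140 = 11.0921 min.
Solving the cascade with C₁(0)=C₂(0)=0 gives C₂(t) = C_in[1 − (τ₁ e^(−t/τ₁) − τ₂ e^(−t/τ₂))/(τ₁ − τ₂)].
At t = 44.58: e^(−t/τ₁) = 0.0807406, e^(−t/τ₂) = 0.0179698.
C₂ = 3.316·[1 − (17.7150·0.0807406 − 11.0921·0.0179698)/(6.62285)] = 3.316·0.814129 = 2.69965 g/L.

2.700 g/L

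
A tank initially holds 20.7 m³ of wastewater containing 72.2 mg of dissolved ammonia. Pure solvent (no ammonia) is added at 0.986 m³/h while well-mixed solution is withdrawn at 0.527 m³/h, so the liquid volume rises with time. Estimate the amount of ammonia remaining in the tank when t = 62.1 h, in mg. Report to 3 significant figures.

Let m(t) be the amount of ammonia. Volume: V(t) = V₀ + (Q_in − Q_out) t = 20.7 + 0.45900 t; V(62.1) = 49.204 m³.
Species balance (pure solvent in): dm/dt = −Q_out · m/V(t).
Separate: dm/m = −Q_out dt/V(t) ⇒ ln(m/m₀) = −(Q_out/(Q_in−Q_out)) ln(V/V₀).
m = m₀ (V₀/V)^(Q_out/(Q_in−Q_out)) = 72.2 × (20.7/49.204)^(1.1481) = 26.718 mg.

26.7 mg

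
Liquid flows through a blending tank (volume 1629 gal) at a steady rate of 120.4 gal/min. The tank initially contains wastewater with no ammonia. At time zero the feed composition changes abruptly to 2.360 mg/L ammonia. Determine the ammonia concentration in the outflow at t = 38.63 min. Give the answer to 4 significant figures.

Accumulation = in − out for the solute gives V dC/dt = Q(C_in − C).
So dC/dt = (C_in − C)/τ with τ = V/Q = 1629/120.4 = 13.5299 min.
This is linear first-order; C(t) = C_in + (C₀ − C_in) e^(−t/τ).
C(38.63) = 2.360 + (0 − 2.360)·e^(−38.63/13.5299) = 2.360 + (-2.36000)·0.0575467 = 2.22419 mg/L.

2.224 mg/L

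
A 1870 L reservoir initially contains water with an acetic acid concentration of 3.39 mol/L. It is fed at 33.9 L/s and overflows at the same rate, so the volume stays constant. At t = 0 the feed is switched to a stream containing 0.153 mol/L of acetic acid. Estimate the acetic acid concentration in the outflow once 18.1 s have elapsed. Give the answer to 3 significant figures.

2.48 mol/L

Species balance on the tank: V dC/dt = Q(C_in − C).
So dC/dt = (C_in − C)/τ with τ = V/Q = 1870/33.9 = 55.162 s.
C approaches C_in exponentially: C(t) = C_in + (C₀ − C_in) e^(−t/τ).
C(18.1) = 0.153 + (3.39 − 0.153)·e^(−18.1/55.162) = 0.153 + (3.2370)·0.72027 = 2.4845 mol/L.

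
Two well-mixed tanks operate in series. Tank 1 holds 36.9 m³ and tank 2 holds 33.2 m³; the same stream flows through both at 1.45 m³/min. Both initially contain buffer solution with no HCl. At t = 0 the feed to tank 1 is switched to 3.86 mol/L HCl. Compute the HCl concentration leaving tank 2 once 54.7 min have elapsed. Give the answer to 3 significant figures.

Each tank obeys Vᵢ dCᵢ/dt = Q(Cᵢ₋₁ − Cᵢ), so τᵢ = Vᵢ/Q.
τ₁ = 36.9/1.45 = 25.448 min; τ₂ = 33.2/1.45 = 22.897 min.
Tank 1: C₁ = C_in(1 − e^(−t/τ₁)). Tank 2 (τ₁ ≠ τ₂): C₂ = C_in[1 − (τ₁ e^(−t/τ₁) − τ₂ e^(−t/τ₂))/(τ₁ − τ₂)].
At t = 54.7: e^(−t/τ₁) = 0.11655, e^(−t/τ₂) = 0.091721.
C₂ = 3.86·[1 − (25.448·0.11655 − 22.897·0.091721)/(2.5517)] = 3.86·0.66069 = 2.5502 mol/L.

2.55 mol/L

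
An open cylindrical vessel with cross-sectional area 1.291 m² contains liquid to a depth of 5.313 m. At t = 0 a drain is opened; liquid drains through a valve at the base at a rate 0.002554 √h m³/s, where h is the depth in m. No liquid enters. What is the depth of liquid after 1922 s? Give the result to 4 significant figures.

0.1631 m

With no inflow, A dh/dt = −0.002554 √h.
Separate and integrate: 2(√h − √h₀) = −(0.002554/A) t.
√h = √5.313 − 0.002554·1922/(2·1.291) = 2.30499 − 1.90116 = 0.403837.
h = 0.403837² = 0.163085 m.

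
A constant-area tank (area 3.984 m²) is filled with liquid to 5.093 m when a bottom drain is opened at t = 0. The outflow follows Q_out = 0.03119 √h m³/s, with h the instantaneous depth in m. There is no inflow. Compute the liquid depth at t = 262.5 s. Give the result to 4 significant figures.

With no inflow, A dh/dt = −0.03119 √h.
∫ h^(−1/2) dh = −(0.03119/A) ∫ dt, giving 2√h = 2√h₀ − (0.03119/A) t.
√h = √5.093 − 0.03119·262.5/(2·3.984) = 2.25677 − 1.02753 = 1.22924.
h = 1.22924² = 1.51102 m.

1.511 m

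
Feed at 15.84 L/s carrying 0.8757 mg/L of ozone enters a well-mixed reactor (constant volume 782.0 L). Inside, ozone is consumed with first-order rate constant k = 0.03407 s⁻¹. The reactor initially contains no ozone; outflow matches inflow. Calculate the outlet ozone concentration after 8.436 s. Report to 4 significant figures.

0.1200 mg/L

Accumulation = in − out − consumed: V dC/dt = Q C_in − Q C − k V C.
This is linear with rate a = Q/V + k = 0.0543258 s⁻¹.
C_ss = Q C_in/(Q + kV) = 0.326511 mg/L; C(t) = C_ss + (C₀ − C_ss) e^(−a t).
C(8.436) = 0.326511 + (-0.326511)·e^(−0.0543258·8.436) = 0.326511 + (-0.326511)·0.632363 = 0.120038 mg/L.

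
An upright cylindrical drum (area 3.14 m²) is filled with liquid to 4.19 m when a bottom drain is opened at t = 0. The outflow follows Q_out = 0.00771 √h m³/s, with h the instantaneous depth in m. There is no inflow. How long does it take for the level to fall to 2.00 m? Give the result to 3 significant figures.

515 s

With no inflow, A dh/dt = −0.00771 √h.
This is separable: 2 d(√h)/dt = −0.00771/A, so √h = √h₀ − (0.00771/(2A)) t.
t = 2A(√h₀ − √h)/0.00771 = 2·3.14·(√4.19 − √2.00)/0.00771
  = 6.2800 × (2.0469 − 1.4142) / 0.00771 = 515.38 s.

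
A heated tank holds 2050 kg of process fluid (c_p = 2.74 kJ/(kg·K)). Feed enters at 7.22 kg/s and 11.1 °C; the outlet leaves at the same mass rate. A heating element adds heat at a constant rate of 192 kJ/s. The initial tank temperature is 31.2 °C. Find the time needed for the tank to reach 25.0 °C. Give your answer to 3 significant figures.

M c_p dT/dt = ṁ c_p (T_in − T) + Q̇.
τ = M/ṁ = 283.93 s; T_ss = T_in + Q̇/(ṁ c_p) = 20.805 °C.
T(t) = T_ss + (T₀ − T_ss) e^(−t/τ). Set T = 25.0:
e^(−t/τ) = (25.0 − 20.805)/(31.2 − 20.805) = 0.40354
t = −283.93 · ln(0.40354) = 257.67 s.

258 s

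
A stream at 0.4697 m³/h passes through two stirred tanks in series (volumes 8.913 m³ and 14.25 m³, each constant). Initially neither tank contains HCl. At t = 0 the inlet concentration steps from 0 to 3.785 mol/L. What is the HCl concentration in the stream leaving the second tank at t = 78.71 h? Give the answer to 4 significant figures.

Species balance on tank i: dCᵢ/dt = (Cᵢ₋₁ − Cᵢ)/τᵢ with τᵢ = Vᵢ/Q.
τ₁ = 8.913/0.4697 = 18.9759 h; τ₂ = 14.25/0.4697 = 30.3385 h.
Tank 1: C₁ = C_in(1 − e^(−t/τ₁)). Tank 2 (τ₁ ≠ τ₂): C₂ = C_in[1 − (τ₁ e^(−t/τ₁) − τ₂ e^(−t/τ₂))/(τ₁ − τ₂)].
At t = 78.71: e^(−t/τ₁) = 0.0157978, e^(−t/τ₂) = 0.0746913.
C₂ = 3.785·[1 − (18.9759·0.0157978 − 30.3385·0.0746913)/(-11.3626)] = 3.785·0.826954 = 3.13002 mol/L.

3.130 mol/L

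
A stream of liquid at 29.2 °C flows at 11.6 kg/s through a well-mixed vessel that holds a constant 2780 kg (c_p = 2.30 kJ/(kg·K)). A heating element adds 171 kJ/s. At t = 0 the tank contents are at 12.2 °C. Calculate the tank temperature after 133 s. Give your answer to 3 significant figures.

22.2 °C

Unsteady energy balance on the tank contents: M c_p dT/dt = ṁ c_p (T_in − T) + 171.
τ = M/ṁ = 239.66 s; T_ss = T_in + Q̇/(ṁ c_p) = 29.2 + 171/(11.6·2.30) = 35.609 °C.
This is linear first-order; T(t) = T_ss + (T₀ − T_ss) e^(−t/τ).
T(133) = 35.609 + (-23.409)·e^(−133/239.66) = 35.609 + (-23.409)·0.57409 = 22.170 °C.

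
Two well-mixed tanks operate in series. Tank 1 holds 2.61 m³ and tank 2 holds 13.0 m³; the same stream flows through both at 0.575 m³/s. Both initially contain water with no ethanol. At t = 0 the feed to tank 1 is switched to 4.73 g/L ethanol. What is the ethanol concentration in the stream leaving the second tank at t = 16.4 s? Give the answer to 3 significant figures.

1.90 g/L

Species balance on tank i: dCᵢ/dt = (Cᵢ₋₁ − Cᵢ)/τᵢ with τᵢ = Vᵢ/Q.
τ₁ = 2.61/0.575 = 4.5391 s; τ₂ = 13.0/0.575 = 22.609 s.
Tank 1: C₁ = C_in(1 − e^(−t/τ₁)). Tank 2 (τ₁ ≠ τ₂): C₂ = C_in[1 − (τ₁ e^(−t/τ₁) − τ₂ e^(−t/τ₂))/(τ₁ − τ₂)].
At t = 16.4: e^(−t/τ₁) = 0.026970, e^(−t/τ₂) = 0.48414.
C₂ = 4.73·[1 − (4.5391·0.026970 − 22.609·0.48414)/(-18.070)] = 4.73·0.40102 = 1.8968 g/L.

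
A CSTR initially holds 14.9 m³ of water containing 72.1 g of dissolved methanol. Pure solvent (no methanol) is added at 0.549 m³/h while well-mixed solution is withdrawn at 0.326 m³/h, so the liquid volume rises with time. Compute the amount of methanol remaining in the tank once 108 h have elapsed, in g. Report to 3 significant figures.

17.7 g

Total volume: dV/dt = Q_in − Q_out = 0.22300 m³/h, so V(t) = 14.9 + 0.22300 t and V(108) = 38.984 m³.
No methanol enters, so dm/dt = −Q_out · (m/V).
Separate: dm/m = −Q_out dt/V(t) ⇒ ln(m/m₀) = −(Q_out/(Q_in−Q_out)) ln(V/V₀).
m = m₀ (V₀/V)^(Q_out/(Q_in−Q_out)) = 72.1 × (14.9/38.984)^(1.4619) = 17.673 g.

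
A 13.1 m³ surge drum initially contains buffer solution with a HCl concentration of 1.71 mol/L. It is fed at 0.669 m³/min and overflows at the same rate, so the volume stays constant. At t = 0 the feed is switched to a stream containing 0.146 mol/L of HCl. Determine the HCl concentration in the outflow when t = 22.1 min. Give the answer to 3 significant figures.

0.652 mol/L

Mass balance on the solute (V constant): V dC/dt = Q(C_in − C).
Time constant τ = V/Q = 13.1/0.669 = 19.581 min.
C approaches C_in exponentially: C(t) = C_in + (C₀ − C_in) e^(−t/τ).
C(22.1) = 0.146 + (1.71 − 0.146)·e^(−22.1/19.581) = 0.146 + (1.5640)·0.32348 = 0.65192 mol/L.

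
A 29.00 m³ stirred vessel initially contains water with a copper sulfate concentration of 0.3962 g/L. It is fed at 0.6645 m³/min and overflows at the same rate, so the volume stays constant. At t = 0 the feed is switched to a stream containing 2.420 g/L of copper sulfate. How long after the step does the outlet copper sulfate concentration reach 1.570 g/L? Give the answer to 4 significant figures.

37.86 min

Species balance: V dC/dt = Q(C_in − C) ⇒ τ = V/Q = 43.6418 min.
C(t) = C_in + (C₀ − C_in) e^(−t/τ). Set C = 1.570 and solve for t:
e^(−t/τ) = (C − C_in)/(C₀ − C_in) = (1.570 − 2.420)/(0.3962 − 2.420) = 0.420002
t = −τ ln(…) = 43.6418 × 0.867496 = 37.8591 min.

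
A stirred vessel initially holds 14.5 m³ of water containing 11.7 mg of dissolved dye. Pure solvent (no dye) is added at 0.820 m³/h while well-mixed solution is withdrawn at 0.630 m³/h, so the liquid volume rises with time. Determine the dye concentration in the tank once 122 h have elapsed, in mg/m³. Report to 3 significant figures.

Let m(t) be the amount of dye. Volume: V(t) = V₀ + (Q_in − Q_out) t = 14.5 + 0.19000 t; V(122) = 37.680 m³.
No dye enters, so dm/dt = −Q_out · (m/V).
dm/m = −Q_out dt/(V₀ + 0.19000 t); integrating gives ln(m/m₀) = −(Q_out/(Q_in−Q_out)) ln(V/V₀).
m = m₀ (V₀/V)^(Q_out/(Q_in−Q_out)) = 11.7 × (14.5/37.680)^(3.3158) = 0.49316 mg.
C = m/V = 0.49316/37.680 = 0.013088 mg/m³.

0.0131 mg/m³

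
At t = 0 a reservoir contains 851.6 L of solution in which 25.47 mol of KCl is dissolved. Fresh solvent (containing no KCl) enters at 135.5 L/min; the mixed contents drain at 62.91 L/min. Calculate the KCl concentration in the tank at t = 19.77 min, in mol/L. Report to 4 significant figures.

Let m(t) be the amount of KCl. Volume: V(t) = V₀ + (Q_in − Q_out) t = 851.6 + 72.5900 t; V(19.77) = 2286.70 L.
Species balance (pure solvent in): dm/dt = −Q_out · m/V(t).
dm/m = −Q_out dt/(V₀ + 72.5900 t); integrating gives ln(m/m₀) = −(Q_out/(Q_in−Q_out)) ln(V/V₀).
m = m₀ (V₀/V)^(Q_out/(Q_in−Q_out)) = 25.47 × (851.6/2286.70)^(0.866648) = 10.8208 mol.
C = m/V = 10.8208/2286.70 = 0.00473205 mol/L.

0.004732 mol/L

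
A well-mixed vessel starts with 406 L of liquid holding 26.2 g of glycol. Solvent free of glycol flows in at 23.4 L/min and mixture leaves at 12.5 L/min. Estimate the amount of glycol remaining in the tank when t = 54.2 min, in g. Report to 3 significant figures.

9.35 g

Let m(t) be the amount of glycol. Volume: V(t) = V₀ + (Q_in − Q_out) t = 406 + 10.900 t; V(54.2) = 996.78 L.
Solute balance: dm/dt = 0 − Q_out C = −Q_out m/V(t).
Separate: dm/m = −Q_out dt/V(t) ⇒ ln(m/m₀) = −(Q_out/(Q_in−Q_out)) ln(V/V₀).
m = m₀ (V₀/V)^(Q_out/(Q_in−Q_out)) = 26.2 × (406/996.78)^(1.1468) = 9.3534 g.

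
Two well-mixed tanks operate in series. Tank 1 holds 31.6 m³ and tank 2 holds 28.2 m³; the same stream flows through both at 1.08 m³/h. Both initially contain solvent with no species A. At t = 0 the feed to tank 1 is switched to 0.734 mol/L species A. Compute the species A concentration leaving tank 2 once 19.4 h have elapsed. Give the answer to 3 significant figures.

Species balance on tank i: dCᵢ/dt = (Cᵢ₋₁ − Cᵢ)/τᵢ with τᵢ = Vᵢ/Q.
τ₁ = 31.6/1.08 = 29.259 h; τ₂ = 28.2/1.08 = 26.111 h.
Tank 1: C₁ = C_in(1 − e^(−t/τ₁)). Tank 2 (τ₁ ≠ τ₂): C₂ = C_in[1 − (τ₁ e^(−t/τ₁) − τ₂ e^(−t/τ₂))/(τ₁ − τ₂)].
At t = 19.4: e^(−t/τ₁) = 0.51528, e^(−t/τ₂) = 0.47569.
C₂ = 0.734·[1 − (29.259·0.51528 − 26.111·0.47569)/(3.1481)] = 0.734·0.15636 = 0.11477 mol/L.

0.115 mol/L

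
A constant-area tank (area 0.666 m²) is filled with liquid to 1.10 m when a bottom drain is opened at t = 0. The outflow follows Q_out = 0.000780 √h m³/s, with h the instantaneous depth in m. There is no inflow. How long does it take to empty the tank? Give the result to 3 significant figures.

1790 s

A dh/dt = −Q_out = −0.000780 √h.
∫ h^(−1/2) dh = −(0.000780/A) ∫ dt, giving 2√h = 2√h₀ − (0.000780/A) t.
Tank is empty when √h = 0: t_empty = 2A√h₀/0.000780.
t_empty = 2·0.666·√1.10/0.000780 = 1.3320·1.0488/0.000780 = 1791.0 s.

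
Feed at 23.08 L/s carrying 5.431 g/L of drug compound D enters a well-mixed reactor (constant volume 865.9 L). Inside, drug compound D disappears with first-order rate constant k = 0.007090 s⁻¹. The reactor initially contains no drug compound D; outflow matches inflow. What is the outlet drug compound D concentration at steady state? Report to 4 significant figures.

4.290 g/L

Species balance: V dC/dt = Q C_in − Q C − k V C.
Steady state (dC/dt = 0): C_ss = Q C_in/(Q + kV) = C_in/(1 + kV/Q).
C_ss = 23.08·5.431/(23.08 + 0.007090·865.9) = 125.347/29.2192 = 4.28990 g/L.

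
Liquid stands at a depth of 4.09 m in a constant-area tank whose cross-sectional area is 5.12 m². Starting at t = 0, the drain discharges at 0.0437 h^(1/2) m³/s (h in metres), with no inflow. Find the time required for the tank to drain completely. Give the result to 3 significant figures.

A dh/dt = −Q_out = −0.0437 √h.
Separate and integrate: 2(√h − √h₀) = −(0.0437/A) t.
Set h = 0: 2√h₀ = (0.0437/A) t_empty ⇒ t_empty = 2A√h₀/0.0437.
t_empty = 2·5.12·√4.09/0.0437 = 10.240·2.0224/0.0437 = 473.89 s.

474 s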